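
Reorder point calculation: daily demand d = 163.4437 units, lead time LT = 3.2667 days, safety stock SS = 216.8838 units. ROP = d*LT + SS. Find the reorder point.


d*LT = 163.4437 * 3.2667 = 533.9215
ROP = 533.9215 + 216.8838 = 750.8053

750.8053 units


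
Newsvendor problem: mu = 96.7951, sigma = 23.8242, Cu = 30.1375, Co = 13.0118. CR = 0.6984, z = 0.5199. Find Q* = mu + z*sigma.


CR = Cu/(Cu+Co) = 30.1375/(30.1375+13.0118) = 0.6984
z = 0.5199
Q* = 96.7951 + 0.5199 * 23.8242 = 109.1813

109.1813 units


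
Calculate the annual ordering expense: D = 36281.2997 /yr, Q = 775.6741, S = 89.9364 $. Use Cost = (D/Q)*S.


Number of orders = D/Q = 46.7739
Cost = 46.7739 * 89.9364 = 4206.6758

4206.6758 $/yr


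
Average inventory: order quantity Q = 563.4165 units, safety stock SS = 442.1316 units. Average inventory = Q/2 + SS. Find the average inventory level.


Q/2 = 281.7083
Avg = 281.7083 + 442.1316 = 723.8399

723.8399 units


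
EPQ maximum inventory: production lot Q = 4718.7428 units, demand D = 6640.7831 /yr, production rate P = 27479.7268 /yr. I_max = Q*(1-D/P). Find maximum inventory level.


D/P = 0.2417
1 - D/P = 0.7583
I_max = 4718.7428 * 0.7583 = 3578.4059

3578.4059 units


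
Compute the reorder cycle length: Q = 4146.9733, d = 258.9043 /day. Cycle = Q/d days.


Cycle = 4146.9733 / 258.9043 = 16.0174

16.0174 days


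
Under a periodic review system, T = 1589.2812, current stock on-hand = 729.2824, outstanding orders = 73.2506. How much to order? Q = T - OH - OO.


Inventory position = OH + OO = 729.2824 + 73.2506 = 802.5330
Q = 1589.2812 - 802.5330 = 786.7482

786.7482 units


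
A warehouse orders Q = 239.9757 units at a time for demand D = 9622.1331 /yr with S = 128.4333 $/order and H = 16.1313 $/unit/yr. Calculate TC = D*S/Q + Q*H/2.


Ordering cost = D*S/Q = 5149.6977
Holding cost = Q*H/2 = 1935.5600
TC = 5149.6977 + 1935.5600 = 7085.2577

7085.2577 $/yr


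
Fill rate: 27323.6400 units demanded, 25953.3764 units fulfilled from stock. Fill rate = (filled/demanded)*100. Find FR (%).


FR = 25953.3764 / 27323.6400 * 100 = 94.9851

94.9851%


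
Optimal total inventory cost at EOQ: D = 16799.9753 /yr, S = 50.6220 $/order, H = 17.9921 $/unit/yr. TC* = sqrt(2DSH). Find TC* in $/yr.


2*D*S*H = 30602703.5030
TC* = sqrt(30602703.5030) = 5531.9710

5531.9710 $/yr


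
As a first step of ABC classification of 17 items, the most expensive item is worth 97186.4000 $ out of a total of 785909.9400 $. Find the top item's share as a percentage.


Top item = 97186.4000
Total = 785909.9400
Percentage = 97186.4000 / 785909.9400 * 100 = 12.3661

12.3661%


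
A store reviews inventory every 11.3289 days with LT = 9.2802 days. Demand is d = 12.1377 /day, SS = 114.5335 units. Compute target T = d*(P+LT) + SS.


P + LT = 20.6091
d*(P+LT) = 12.1377 * 20.6091 = 250.1471
T = 250.1471 + 114.5335 = 364.6806

364.6806 units


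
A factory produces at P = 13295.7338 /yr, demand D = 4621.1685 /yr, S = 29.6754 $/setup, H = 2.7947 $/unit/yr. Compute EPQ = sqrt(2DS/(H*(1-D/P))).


1 - D/P = 1 - 0.3476 = 0.6524
H*(1-D/P) = 1.8234
2DS = 274270.0474
EPQ = sqrt(150420.7596) = 387.8412

387.8412 units


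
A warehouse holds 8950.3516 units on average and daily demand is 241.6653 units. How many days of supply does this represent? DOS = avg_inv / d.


DOS = 8950.3516 / 241.6653 = 37.0361

37.0361 days


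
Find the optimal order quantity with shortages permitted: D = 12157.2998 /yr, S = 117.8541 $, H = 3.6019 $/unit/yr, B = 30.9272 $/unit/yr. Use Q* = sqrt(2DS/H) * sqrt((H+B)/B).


sqrt(2DS/H) = 891.9491
sqrt((H+B)/B) = 1.0566
Q* = 891.9491 * 1.0566 = 942.4589

942.4589 units


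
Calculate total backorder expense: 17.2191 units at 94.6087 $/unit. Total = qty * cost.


Total = 17.2191 * 94.6087 = 1629.0767

1629.0767 $


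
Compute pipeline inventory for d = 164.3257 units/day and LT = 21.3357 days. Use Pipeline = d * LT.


Pipeline = 164.3257 * 21.3357 = 3506.0038

3506.0038 units


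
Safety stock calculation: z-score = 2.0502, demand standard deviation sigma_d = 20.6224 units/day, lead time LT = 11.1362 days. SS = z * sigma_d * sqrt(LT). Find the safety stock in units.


sqrt(LT) = sqrt(11.1362) = 3.3371
SS = 2.0502 * 20.6224 * 3.3371 = 141.0925

141.0925 units


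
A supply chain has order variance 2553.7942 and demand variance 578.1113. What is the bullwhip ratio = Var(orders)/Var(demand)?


BW = 2553.7942 / 578.1113 = 4.4175

4.4175


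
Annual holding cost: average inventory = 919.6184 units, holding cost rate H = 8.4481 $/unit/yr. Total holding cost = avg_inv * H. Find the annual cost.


Cost = 919.6184 * 8.4481 = 7769.0282

7769.0282 $/yr


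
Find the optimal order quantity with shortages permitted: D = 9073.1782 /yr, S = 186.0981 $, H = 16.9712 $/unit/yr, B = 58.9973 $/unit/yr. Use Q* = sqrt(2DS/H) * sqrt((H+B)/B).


sqrt(2DS/H) = 446.0766
sqrt((H+B)/B) = 1.1348
Q* = 446.0766 * 1.1348 = 506.1860

506.1860 units


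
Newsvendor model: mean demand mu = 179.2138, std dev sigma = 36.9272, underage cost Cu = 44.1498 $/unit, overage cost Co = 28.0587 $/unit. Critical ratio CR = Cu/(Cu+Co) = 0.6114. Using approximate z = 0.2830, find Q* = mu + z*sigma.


CR = Cu/(Cu+Co) = 44.1498/(44.1498+28.0587) = 0.6114
z = 0.2830
Q* = 179.2138 + 0.2830 * 36.9272 = 189.6642

189.6642 units


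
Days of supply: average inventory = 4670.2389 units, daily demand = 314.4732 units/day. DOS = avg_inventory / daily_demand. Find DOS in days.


DOS = 4670.2389 / 314.4732 = 14.8510

14.8510 days


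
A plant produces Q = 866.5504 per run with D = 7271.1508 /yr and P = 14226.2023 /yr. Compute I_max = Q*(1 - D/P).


D/P = 0.5111
1 - D/P = 0.4889
I_max = 866.5504 * 0.4889 = 423.6480

423.6480 units


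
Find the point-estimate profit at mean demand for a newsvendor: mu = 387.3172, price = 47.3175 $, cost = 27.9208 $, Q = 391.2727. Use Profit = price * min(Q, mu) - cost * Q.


Sales at mu = min(391.2727, 387.3172) = 387.3172
Revenue = 47.3175 * 387.3172 = 18326.8816
Total cost = 27.9208 * 391.2727 = 10924.6468
Profit = 18326.8816 - 10924.6468 = 7402.2348

7402.2348 $


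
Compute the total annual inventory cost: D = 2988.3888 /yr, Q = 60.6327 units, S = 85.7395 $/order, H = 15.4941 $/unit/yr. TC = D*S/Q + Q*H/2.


Ordering cost = D*S/Q = 4225.8214
Holding cost = Q*H/2 = 469.7246
TC = 4225.8214 + 469.7246 = 4695.5460

4695.5460 $/yr


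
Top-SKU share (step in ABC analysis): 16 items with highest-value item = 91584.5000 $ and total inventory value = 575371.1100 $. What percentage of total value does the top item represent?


Top item = 91584.5000
Total = 575371.1100
Percentage = 91584.5000 / 575371.1100 * 100 = 15.9175

15.9175%


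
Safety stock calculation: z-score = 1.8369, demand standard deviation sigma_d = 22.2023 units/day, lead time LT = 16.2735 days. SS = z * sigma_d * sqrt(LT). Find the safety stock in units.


sqrt(LT) = sqrt(16.2735) = 4.0340
SS = 1.8369 * 22.2023 * 4.0340 = 164.5220

164.5220 units


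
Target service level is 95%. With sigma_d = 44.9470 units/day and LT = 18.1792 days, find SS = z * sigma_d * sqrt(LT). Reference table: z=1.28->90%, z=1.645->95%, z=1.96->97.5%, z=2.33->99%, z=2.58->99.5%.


From the table, SL = 95% corresponds to z = 1.645
sqrt(LT) = sqrt(18.1792) = 4.2637
SS = 1.645 * 44.9470 * 4.2637 = 315.2492

315.2492 units


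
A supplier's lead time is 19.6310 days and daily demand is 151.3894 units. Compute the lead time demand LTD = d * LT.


LTD = 151.3894 * 19.6310 = 2971.9253

2971.9253 units


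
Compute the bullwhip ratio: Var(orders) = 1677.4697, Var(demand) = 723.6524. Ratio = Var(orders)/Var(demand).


BW = 1677.4697 / 723.6524 = 2.3181

2.3181


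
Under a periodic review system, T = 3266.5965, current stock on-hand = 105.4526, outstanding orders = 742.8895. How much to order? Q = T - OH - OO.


Inventory position = OH + OO = 105.4526 + 742.8895 = 848.3421
Q = 3266.5965 - 848.3421 = 2418.2544

2418.2544 units


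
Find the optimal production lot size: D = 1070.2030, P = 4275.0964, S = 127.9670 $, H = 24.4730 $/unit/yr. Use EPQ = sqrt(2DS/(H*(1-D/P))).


1 - D/P = 1 - 0.2503 = 0.7497
H*(1-D/P) = 18.3466
2DS = 273901.3346
EPQ = sqrt(14929.2937) = 122.1855

122.1855 units


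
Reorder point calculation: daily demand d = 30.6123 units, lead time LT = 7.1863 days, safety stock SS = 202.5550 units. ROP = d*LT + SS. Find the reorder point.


d*LT = 30.6123 * 7.1863 = 219.9892
ROP = 219.9892 + 202.5550 = 422.5442

422.5442 units


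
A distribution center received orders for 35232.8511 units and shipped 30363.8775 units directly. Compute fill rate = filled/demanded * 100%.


FR = 30363.8775 / 35232.8511 * 100 = 86.1806

86.1806%


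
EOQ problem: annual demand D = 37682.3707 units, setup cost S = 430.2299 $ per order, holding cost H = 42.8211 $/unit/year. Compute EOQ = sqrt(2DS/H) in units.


2*D*S = 2 * 37682.3707 * 430.2299 = 32424165.1560
2*D*S/H = 757200.6594
EOQ = sqrt(757200.6594) = 870.1728

870.1728 units


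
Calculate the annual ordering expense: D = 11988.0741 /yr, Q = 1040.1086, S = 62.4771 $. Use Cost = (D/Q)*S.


Number of orders = D/Q = 11.5258
Cost = 11.5258 * 62.4771 = 720.0980

720.0980 $/yr


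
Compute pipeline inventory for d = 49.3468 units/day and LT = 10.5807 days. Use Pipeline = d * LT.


Pipeline = 49.3468 * 10.5807 = 522.1237

522.1237 units


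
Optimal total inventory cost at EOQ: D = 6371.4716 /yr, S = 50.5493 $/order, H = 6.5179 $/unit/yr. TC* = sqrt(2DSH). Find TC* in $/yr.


2*D*S*H = 4198484.8103
TC* = sqrt(4198484.8103) = 2049.0205

2049.0205 $/yr


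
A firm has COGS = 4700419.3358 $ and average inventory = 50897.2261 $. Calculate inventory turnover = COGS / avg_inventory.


Turnover = 4700419.3358 / 50897.2261 = 92.3512

92.3512


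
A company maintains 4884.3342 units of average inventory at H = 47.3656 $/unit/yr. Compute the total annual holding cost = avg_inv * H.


Cost = 4884.3342 * 47.3656 = 231349.4200

231349.4200 $/yr


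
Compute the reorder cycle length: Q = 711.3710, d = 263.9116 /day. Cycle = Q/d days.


Cycle = 711.3710 / 263.9116 = 2.6955

2.6955 days


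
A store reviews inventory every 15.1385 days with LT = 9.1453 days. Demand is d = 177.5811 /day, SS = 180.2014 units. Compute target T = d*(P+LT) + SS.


P + LT = 24.2838
d*(P+LT) = 177.5811 * 24.2838 = 4312.3439
T = 4312.3439 + 180.2014 = 4492.5453

4492.5453 units


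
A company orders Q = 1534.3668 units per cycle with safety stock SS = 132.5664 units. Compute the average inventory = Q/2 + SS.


Q/2 = 767.1834
Avg = 767.1834 + 132.5664 = 899.7498

899.7498 units


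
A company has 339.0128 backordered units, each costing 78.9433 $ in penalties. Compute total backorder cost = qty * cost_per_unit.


Total = 339.0128 * 78.9433 = 26762.7892

26762.7892 $


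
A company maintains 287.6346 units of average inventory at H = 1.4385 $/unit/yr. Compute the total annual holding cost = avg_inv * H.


Cost = 287.6346 * 1.4385 = 413.7624

413.7624 $/yr


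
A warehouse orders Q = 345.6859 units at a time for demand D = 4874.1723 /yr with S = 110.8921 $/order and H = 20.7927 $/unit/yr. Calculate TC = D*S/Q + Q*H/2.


Ordering cost = D*S/Q = 1563.5790
Holding cost = Q*H/2 = 3593.8716
TC = 1563.5790 + 3593.8716 = 5157.4506

5157.4506 $/yr


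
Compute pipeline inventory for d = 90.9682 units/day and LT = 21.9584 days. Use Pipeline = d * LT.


Pipeline = 90.9682 * 21.9584 = 1997.5161

1997.5161 units


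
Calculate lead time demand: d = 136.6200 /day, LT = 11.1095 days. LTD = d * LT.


LTD = 136.6200 * 11.1095 = 1517.7799

1517.7799 units


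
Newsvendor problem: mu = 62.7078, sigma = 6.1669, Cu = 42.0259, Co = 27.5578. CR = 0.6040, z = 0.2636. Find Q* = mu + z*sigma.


CR = Cu/(Cu+Co) = 42.0259/(42.0259+27.5578) = 0.6040
z = 0.2636
Q* = 62.7078 + 0.2636 * 6.1669 = 64.3334

64.3334 units


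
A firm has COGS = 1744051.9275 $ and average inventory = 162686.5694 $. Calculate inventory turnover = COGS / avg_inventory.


Turnover = 1744051.9275 / 162686.5694 = 10.7203

10.7203


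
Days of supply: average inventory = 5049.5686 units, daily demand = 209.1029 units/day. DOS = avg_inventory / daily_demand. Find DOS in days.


DOS = 5049.5686 / 209.1029 = 24.1487

24.1487 days


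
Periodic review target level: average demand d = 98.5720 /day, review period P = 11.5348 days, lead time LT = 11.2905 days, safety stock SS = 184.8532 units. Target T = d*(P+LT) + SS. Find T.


P + LT = 22.8253
d*(P+LT) = 98.5720 * 22.8253 = 2249.9355
T = 2249.9355 + 184.8532 = 2434.7887

2434.7887 units


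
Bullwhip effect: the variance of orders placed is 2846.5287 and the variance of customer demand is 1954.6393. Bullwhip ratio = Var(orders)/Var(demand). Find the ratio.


BW = 2846.5287 / 1954.6393 = 1.4563

1.4563


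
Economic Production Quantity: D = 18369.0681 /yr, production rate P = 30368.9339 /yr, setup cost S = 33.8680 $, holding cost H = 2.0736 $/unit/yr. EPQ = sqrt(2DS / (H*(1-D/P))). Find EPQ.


1 - D/P = 1 - 0.6049 = 0.3951
H*(1-D/P) = 0.8194
2DS = 1244247.1968
EPQ = sqrt(1518570.0979) = 1232.3028

1232.3028 units


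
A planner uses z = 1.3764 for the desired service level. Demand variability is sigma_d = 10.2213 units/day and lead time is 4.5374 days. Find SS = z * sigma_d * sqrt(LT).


sqrt(LT) = sqrt(4.5374) = 2.1301
SS = 1.3764 * 10.2213 * 2.1301 = 29.9678

29.9678 units


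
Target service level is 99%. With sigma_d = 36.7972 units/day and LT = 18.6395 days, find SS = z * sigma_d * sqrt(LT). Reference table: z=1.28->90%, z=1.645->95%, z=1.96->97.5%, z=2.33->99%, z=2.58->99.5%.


From the table, SL = 99% corresponds to z = 2.33
sqrt(LT) = sqrt(18.6395) = 4.3173
SS = 2.33 * 36.7972 * 4.3173 = 370.1586

370.1586 units


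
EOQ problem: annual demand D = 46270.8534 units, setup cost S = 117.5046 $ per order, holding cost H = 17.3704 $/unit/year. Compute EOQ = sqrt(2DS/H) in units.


2*D*S = 2 * 46270.8534 * 117.5046 = 10874076.2409
2*D*S/H = 626011.8501
EOQ = sqrt(626011.8501) = 791.2091

791.2091 units


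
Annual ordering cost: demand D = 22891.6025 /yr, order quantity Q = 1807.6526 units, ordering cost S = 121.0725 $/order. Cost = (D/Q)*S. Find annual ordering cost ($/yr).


Number of orders = D/Q = 12.6637
Cost = 12.6637 * 121.0725 = 1533.2280

1533.2280 $/yr


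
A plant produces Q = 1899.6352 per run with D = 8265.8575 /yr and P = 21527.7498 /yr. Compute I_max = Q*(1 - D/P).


D/P = 0.3840
1 - D/P = 0.6160
I_max = 1899.6352 * 0.6160 = 1170.2457

1170.2457 units


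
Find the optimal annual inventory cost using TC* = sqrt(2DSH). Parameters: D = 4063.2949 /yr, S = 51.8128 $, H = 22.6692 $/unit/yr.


2*D*S*H = 9545124.4539
TC* = sqrt(9545124.4539) = 3089.5185

3089.5185 $/yr


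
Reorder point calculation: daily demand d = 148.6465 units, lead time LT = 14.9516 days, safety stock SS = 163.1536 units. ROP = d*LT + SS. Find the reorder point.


d*LT = 148.6465 * 14.9516 = 2222.5030
ROP = 2222.5030 + 163.1536 = 2385.6566

2385.6566 units


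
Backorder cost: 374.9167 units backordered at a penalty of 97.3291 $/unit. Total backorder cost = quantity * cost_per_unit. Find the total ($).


Total = 374.9167 * 97.3291 = 36490.3050

36490.3050 $


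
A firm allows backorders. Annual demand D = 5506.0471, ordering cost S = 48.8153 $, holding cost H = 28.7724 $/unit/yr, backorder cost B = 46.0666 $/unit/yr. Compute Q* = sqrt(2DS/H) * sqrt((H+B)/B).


sqrt(2DS/H) = 136.6863
sqrt((H+B)/B) = 1.2746
Q* = 136.6863 * 1.2746 = 174.2191

174.2191 units


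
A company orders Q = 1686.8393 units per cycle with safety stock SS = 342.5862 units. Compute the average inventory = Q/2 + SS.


Q/2 = 843.4197
Avg = 843.4197 + 342.5862 = 1186.0059

1186.0059 units


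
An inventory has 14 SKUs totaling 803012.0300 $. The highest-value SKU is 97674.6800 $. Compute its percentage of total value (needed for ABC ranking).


Top item = 97674.6800
Total = 803012.0300
Percentage = 97674.6800 / 803012.0300 * 100 = 12.1635

12.1635%


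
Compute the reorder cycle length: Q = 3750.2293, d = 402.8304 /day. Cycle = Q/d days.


Cycle = 3750.2293 / 402.8304 = 9.3097

9.3097 days


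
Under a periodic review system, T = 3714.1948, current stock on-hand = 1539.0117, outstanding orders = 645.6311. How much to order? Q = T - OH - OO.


Inventory position = OH + OO = 1539.0117 + 645.6311 = 2184.6428
Q = 3714.1948 - 2184.6428 = 1529.5520

1529.5520 units


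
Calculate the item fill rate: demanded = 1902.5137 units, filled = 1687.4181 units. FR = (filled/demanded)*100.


FR = 1687.4181 / 1902.5137 * 100 = 88.6941

88.6941%


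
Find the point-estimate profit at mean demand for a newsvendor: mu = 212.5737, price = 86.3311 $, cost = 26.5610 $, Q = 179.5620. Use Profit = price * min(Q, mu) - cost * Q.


Sales at mu = min(179.5620, 212.5737) = 179.5620
Revenue = 86.3311 * 179.5620 = 15501.7850
Total cost = 26.5610 * 179.5620 = 4769.3463
Profit = 15501.7850 - 4769.3463 = 10732.4387

10732.4387 $


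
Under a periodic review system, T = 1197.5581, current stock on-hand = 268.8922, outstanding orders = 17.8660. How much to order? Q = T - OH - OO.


Inventory position = OH + OO = 268.8922 + 17.8660 = 286.7582
Q = 1197.5581 - 286.7582 = 910.7999

910.7999 units


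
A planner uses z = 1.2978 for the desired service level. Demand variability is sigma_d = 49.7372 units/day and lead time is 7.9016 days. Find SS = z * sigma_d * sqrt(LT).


sqrt(LT) = sqrt(7.9016) = 2.8110
SS = 1.2978 * 49.7372 * 2.8110 = 181.4457

181.4457 units


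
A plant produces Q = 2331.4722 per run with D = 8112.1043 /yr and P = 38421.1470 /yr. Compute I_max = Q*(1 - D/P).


D/P = 0.2111
1 - D/P = 0.7889
I_max = 2331.4722 * 0.7889 = 1839.2135

1839.2135 units


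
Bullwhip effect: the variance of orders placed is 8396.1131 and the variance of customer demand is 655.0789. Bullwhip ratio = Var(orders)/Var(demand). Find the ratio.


BW = 8396.1131 / 655.0789 = 12.8169

12.8169


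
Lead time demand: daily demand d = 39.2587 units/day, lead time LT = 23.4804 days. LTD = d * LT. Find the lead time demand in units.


LTD = 39.2587 * 23.4804 = 921.8100

921.8100 units


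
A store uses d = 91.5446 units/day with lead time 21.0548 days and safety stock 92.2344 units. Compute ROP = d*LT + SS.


d*LT = 91.5446 * 21.0548 = 1927.4532
ROP = 1927.4532 + 92.2344 = 2019.6876

2019.6876 units


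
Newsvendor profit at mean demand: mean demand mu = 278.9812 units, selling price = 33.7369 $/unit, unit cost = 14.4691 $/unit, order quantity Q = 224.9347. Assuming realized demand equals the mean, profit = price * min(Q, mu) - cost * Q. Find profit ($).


Sales at mu = min(224.9347, 278.9812) = 224.9347
Revenue = 33.7369 * 224.9347 = 7588.5995
Total cost = 14.4691 * 224.9347 = 3254.6027
Profit = 7588.5995 - 3254.6027 = 4333.9968

4333.9968 $


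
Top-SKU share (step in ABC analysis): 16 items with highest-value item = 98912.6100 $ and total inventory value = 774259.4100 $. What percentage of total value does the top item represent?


Top item = 98912.6100
Total = 774259.4100
Percentage = 98912.6100 / 774259.4100 * 100 = 12.7751

12.7751%


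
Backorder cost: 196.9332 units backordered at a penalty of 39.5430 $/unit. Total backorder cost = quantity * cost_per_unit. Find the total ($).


Total = 196.9332 * 39.5430 = 7787.3295

7787.3295 $


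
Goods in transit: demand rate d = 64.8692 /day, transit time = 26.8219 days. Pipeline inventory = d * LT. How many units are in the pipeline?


Pipeline = 64.8692 * 26.8219 = 1739.9152

1739.9152 units


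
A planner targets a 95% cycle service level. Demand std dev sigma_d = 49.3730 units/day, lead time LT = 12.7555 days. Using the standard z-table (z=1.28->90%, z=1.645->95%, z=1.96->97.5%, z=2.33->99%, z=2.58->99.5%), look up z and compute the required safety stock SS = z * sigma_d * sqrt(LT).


From the table, SL = 95% corresponds to z = 1.645
sqrt(LT) = sqrt(12.7555) = 3.5715
SS = 1.645 * 49.3730 * 3.5715 = 290.0709

290.0709 units


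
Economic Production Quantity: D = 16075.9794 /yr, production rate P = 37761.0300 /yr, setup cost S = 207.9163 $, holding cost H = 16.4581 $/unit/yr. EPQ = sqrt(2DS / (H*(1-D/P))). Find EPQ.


1 - D/P = 1 - 0.4257 = 0.5743
H*(1-D/P) = 9.4514
2DS = 6684916.3114
EPQ = sqrt(707293.5049) = 841.0074

841.0074 units


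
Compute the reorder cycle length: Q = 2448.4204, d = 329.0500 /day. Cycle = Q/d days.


Cycle = 2448.4204 / 329.0500 = 7.4409

7.4409 days


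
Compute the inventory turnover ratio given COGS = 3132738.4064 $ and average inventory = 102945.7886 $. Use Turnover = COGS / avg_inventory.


Turnover = 3132738.4064 / 102945.7886 = 30.4310

30.4310


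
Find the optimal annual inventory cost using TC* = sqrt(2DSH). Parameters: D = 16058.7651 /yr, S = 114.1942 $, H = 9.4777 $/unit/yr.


2*D*S*H = 34760750.5627
TC* = sqrt(34760750.5627) = 5895.8248

5895.8248 $/yr


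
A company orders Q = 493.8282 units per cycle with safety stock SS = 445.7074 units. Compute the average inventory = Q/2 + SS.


Q/2 = 246.9141
Avg = 246.9141 + 445.7074 = 692.6215

692.6215 units


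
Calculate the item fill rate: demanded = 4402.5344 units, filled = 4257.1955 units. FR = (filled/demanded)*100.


FR = 4257.1955 / 4402.5344 * 100 = 96.6987

96.6987%


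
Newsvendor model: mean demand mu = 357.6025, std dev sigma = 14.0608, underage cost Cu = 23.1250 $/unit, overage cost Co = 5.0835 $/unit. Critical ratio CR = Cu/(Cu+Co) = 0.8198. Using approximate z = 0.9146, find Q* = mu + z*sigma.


CR = Cu/(Cu+Co) = 23.1250/(23.1250+5.0835) = 0.8198
z = 0.9146
Q* = 357.6025 + 0.9146 * 14.0608 = 370.4625

370.4625 units


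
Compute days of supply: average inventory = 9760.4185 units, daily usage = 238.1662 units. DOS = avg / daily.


DOS = 9760.4185 / 238.1662 = 40.9815

40.9815 days


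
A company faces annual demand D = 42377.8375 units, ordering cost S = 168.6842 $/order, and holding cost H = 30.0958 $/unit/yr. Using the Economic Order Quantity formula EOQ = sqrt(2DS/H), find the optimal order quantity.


2*D*S = 2 * 42377.8375 * 168.6842 = 14296943.2328
2*D*S/H = 475047.7885
EOQ = sqrt(475047.7885) = 689.2371

689.2371 units


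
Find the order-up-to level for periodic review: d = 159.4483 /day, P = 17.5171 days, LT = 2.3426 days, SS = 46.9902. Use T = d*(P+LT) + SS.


P + LT = 19.8597
d*(P+LT) = 159.4483 * 19.8597 = 3166.5954
T = 3166.5954 + 46.9902 = 3213.5856

3213.5856 units


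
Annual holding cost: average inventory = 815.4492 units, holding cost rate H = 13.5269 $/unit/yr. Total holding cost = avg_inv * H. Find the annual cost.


Cost = 815.4492 * 13.5269 = 11030.4998

11030.4998 $/yr


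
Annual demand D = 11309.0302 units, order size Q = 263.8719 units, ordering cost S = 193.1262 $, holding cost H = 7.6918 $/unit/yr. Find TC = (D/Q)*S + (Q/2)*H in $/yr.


Ordering cost = D*S/Q = 8277.0088
Holding cost = Q*H/2 = 1014.8249
TC = 8277.0088 + 1014.8249 = 9291.8337

9291.8337 $/yr


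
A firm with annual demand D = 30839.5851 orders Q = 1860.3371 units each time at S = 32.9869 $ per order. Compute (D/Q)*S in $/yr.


Number of orders = D/Q = 16.5774
Cost = 16.5774 * 32.9869 = 546.8376

546.8376 $/yr


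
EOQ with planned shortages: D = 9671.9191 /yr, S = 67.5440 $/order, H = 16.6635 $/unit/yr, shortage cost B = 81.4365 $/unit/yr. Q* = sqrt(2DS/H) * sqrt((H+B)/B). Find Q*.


sqrt(2DS/H) = 280.0152
sqrt((H+B)/B) = 1.0976
Q* = 280.0152 * 1.0976 = 307.3311

307.3311 units


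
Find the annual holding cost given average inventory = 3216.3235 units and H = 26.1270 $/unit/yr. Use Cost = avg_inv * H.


Cost = 3216.3235 * 26.1270 = 84032.8841

84032.8841 $/yr


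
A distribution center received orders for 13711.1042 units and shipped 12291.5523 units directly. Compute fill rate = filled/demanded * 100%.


FR = 12291.5523 / 13711.1042 * 100 = 89.6467

89.6467%


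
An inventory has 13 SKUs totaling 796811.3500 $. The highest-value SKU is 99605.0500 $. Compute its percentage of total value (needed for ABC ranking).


Top item = 99605.0500
Total = 796811.3500
Percentage = 99605.0500 / 796811.3500 * 100 = 12.5005

12.5005%


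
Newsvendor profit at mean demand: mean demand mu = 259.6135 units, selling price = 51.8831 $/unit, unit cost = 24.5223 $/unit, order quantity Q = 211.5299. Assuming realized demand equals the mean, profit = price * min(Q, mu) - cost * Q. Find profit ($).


Sales at mu = min(211.5299, 259.6135) = 211.5299
Revenue = 51.8831 * 211.5299 = 10974.8270
Total cost = 24.5223 * 211.5299 = 5187.1997
Profit = 10974.8270 - 5187.1997 = 5787.6273

5787.6273 $


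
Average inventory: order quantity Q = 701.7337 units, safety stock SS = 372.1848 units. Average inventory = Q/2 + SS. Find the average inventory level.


Q/2 = 350.8668
Avg = 350.8668 + 372.1848 = 723.0516

723.0516 units


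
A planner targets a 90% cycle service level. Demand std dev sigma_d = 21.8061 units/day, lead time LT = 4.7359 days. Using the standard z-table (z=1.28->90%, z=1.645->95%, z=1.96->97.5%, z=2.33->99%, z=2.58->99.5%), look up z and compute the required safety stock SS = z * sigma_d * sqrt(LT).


From the table, SL = 90% corresponds to z = 1.28
sqrt(LT) = sqrt(4.7359) = 2.1762
SS = 1.28 * 21.8061 * 2.1762 = 60.7420

60.7420 units


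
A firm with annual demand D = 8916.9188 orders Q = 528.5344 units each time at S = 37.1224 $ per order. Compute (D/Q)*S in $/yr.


Number of orders = D/Q = 16.8710
Cost = 16.8710 * 37.1224 = 626.2931

626.2931 $/yr


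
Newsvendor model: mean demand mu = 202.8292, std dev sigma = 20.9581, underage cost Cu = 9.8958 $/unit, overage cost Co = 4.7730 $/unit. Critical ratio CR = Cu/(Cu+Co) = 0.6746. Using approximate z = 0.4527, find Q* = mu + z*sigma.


CR = Cu/(Cu+Co) = 9.8958/(9.8958+4.7730) = 0.6746
z = 0.4527
Q* = 202.8292 + 0.4527 * 20.9581 = 212.3169

212.3169 units


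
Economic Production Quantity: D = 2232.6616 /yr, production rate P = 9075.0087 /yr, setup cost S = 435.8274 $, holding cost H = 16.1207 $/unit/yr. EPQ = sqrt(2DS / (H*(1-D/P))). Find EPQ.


1 - D/P = 1 - 0.2460 = 0.7540
H*(1-D/P) = 12.1546
2DS = 1946110.2004
EPQ = sqrt(160112.5896) = 400.1407

400.1407 units


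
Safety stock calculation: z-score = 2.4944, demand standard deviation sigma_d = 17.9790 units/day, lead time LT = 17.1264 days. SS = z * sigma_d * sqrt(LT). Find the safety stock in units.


sqrt(LT) = sqrt(17.1264) = 4.1384
SS = 2.4944 * 17.9790 * 4.1384 = 185.5943

185.5943 units


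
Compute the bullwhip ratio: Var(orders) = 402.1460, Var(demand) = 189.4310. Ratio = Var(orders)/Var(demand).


BW = 402.1460 / 189.4310 = 2.1229

2.1229


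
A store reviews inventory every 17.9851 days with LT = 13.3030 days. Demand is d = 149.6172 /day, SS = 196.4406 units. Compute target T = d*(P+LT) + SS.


P + LT = 31.2881
d*(P+LT) = 149.6172 * 31.2881 = 4681.2379
T = 4681.2379 + 196.4406 = 4877.6785

4877.6785 units


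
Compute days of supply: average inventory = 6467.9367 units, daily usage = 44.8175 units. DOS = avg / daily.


DOS = 6467.9367 / 44.8175 = 144.3172

144.3172 days


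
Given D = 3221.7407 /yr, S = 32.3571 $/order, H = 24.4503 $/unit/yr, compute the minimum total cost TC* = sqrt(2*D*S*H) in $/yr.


2*D*S*H = 5097701.0433
TC* = sqrt(5097701.0433) = 2257.8089

2257.8089 $/yr


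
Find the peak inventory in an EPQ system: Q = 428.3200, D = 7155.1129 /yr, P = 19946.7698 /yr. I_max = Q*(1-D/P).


D/P = 0.3587
1 - D/P = 0.6413
I_max = 428.3200 * 0.6413 = 274.6772

274.6772 units


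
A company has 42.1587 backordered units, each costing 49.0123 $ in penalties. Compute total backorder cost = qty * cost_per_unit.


Total = 42.1587 * 49.0123 = 2066.2949

2066.2949 $


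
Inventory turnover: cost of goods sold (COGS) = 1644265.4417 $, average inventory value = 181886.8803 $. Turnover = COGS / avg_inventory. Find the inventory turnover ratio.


Turnover = 1644265.4417 / 181886.8803 = 9.0400

9.0400


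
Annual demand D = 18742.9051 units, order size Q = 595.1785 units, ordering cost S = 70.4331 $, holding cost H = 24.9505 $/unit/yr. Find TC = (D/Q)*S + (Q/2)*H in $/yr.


Ordering cost = D*S/Q = 2218.0252
Holding cost = Q*H/2 = 7425.0006
TC = 2218.0252 + 7425.0006 = 9643.0258

9643.0258 $/yr


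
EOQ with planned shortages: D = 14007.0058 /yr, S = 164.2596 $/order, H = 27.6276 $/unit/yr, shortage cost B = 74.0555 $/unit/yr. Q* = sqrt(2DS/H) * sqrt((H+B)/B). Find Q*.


sqrt(2DS/H) = 408.1140
sqrt((H+B)/B) = 1.1718
Q* = 408.1140 * 1.1718 = 478.2194

478.2194 units


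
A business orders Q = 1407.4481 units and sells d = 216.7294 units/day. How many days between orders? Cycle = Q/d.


Cycle = 1407.4481 / 216.7294 = 6.4940

6.4940 days


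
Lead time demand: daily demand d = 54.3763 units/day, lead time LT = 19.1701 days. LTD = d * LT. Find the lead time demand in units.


LTD = 54.3763 * 19.1701 = 1042.3991

1042.3991 units


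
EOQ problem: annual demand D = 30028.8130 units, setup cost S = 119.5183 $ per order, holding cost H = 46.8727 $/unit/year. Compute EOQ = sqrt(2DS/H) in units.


2*D*S = 2 * 30028.8130 * 119.5183 = 7177985.3616
2*D*S/H = 153137.8683
EOQ = sqrt(153137.8683) = 391.3283

391.3283 units


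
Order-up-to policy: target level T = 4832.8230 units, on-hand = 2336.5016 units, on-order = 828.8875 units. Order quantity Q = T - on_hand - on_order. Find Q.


Inventory position = OH + OO = 2336.5016 + 828.8875 = 3165.3891
Q = 4832.8230 - 3165.3891 = 1667.4339

1667.4339 units


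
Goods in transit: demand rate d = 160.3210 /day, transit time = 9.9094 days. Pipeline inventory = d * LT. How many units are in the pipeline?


Pipeline = 160.3210 * 9.9094 = 1588.6849

1588.6849 units


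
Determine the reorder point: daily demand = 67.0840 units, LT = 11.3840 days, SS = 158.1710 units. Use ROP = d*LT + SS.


d*LT = 67.0840 * 11.3840 = 763.6843
ROP = 763.6843 + 158.1710 = 921.8553

921.8553 units


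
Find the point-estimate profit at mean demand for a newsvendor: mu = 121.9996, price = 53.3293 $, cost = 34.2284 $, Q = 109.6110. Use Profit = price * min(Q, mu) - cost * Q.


Sales at mu = min(109.6110, 121.9996) = 109.6110
Revenue = 53.3293 * 109.6110 = 5845.4779
Total cost = 34.2284 * 109.6110 = 3751.8092
Profit = 5845.4779 - 3751.8092 = 2093.6687

2093.6687 $


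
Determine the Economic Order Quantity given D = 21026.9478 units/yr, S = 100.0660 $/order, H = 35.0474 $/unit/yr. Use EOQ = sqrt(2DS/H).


2*D*S = 2 * 21026.9478 * 100.0660 = 4208165.1171
2*D*S/H = 120070.6791
EOQ = sqrt(120070.6791) = 346.5122

346.5122 units


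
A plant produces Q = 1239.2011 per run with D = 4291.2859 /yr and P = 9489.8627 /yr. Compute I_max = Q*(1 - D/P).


D/P = 0.4522
1 - D/P = 0.5478
I_max = 1239.2011 * 0.5478 = 678.8383

678.8383 units


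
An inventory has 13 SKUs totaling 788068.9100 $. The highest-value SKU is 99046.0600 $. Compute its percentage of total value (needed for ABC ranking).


Top item = 99046.0600
Total = 788068.9100
Percentage = 99046.0600 / 788068.9100 * 100 = 12.5682

12.5682%


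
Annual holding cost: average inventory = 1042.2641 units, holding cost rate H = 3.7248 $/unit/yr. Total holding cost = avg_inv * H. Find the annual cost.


Cost = 1042.2641 * 3.7248 = 3882.2253

3882.2253 $/yr


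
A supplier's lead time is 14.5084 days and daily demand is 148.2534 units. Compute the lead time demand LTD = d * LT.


LTD = 148.2534 * 14.5084 = 2150.9196

2150.9196 units


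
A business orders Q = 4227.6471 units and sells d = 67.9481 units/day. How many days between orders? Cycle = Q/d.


Cycle = 4227.6471 / 67.9481 = 62.2188

62.2188 days


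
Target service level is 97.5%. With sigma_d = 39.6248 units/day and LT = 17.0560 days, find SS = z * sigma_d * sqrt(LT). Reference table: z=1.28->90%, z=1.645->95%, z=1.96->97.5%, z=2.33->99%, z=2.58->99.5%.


From the table, SL = 97.5% corresponds to z = 1.96
sqrt(LT) = sqrt(17.0560) = 4.1299
SS = 1.96 * 39.6248 * 4.1299 = 320.7464

320.7464 units


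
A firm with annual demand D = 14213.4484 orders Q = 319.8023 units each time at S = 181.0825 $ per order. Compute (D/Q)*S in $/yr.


Number of orders = D/Q = 44.4445
Cost = 44.4445 * 181.0825 = 8048.1184

8048.1184 $/yr


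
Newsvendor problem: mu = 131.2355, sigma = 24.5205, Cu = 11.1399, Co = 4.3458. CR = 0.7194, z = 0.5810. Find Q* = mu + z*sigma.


CR = Cu/(Cu+Co) = 11.1399/(11.1399+4.3458) = 0.7194
z = 0.5810
Q* = 131.2355 + 0.5810 * 24.5205 = 145.4819

145.4819 units


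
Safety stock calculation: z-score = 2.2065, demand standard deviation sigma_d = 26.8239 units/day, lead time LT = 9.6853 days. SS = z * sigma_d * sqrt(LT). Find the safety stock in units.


sqrt(LT) = sqrt(9.6853) = 3.1121
SS = 2.2065 * 26.8239 * 3.1121 = 184.1969

184.1969 units


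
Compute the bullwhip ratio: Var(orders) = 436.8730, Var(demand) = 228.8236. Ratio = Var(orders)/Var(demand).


BW = 436.8730 / 228.8236 = 1.9092

1.9092


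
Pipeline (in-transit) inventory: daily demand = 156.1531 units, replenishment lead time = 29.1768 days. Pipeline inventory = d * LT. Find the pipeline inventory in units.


Pipeline = 156.1531 * 29.1768 = 4556.0478

4556.0478 units


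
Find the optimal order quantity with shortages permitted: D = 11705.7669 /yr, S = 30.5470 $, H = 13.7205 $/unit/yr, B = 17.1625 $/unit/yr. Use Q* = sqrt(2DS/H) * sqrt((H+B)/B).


sqrt(2DS/H) = 228.3044
sqrt((H+B)/B) = 1.3414
Q* = 228.3044 * 1.3414 = 306.2554

306.2554 units


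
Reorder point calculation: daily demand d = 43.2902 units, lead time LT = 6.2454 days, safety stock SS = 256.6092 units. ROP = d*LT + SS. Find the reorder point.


d*LT = 43.2902 * 6.2454 = 270.3646
ROP = 270.3646 + 256.6092 = 526.9738

526.9738 units


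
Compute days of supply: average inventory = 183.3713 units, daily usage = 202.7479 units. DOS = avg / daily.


DOS = 183.3713 / 202.7479 = 0.9044

0.9044 days


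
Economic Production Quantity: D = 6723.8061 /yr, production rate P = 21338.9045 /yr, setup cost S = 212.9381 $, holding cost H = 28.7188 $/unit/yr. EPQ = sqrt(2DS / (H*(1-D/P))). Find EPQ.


1 - D/P = 1 - 0.3151 = 0.6849
H*(1-D/P) = 19.6696
2DS = 2863508.9914
EPQ = sqrt(145580.3094) = 381.5499

381.5499 units


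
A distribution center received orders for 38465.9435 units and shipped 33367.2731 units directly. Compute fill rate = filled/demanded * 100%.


FR = 33367.2731 / 38465.9435 * 100 = 86.7450

86.7450%


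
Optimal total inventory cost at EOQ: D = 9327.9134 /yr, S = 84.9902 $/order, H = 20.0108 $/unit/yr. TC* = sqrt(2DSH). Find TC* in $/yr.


2*D*S*H = 31728373.0924
TC* = sqrt(31728373.0924) = 5632.7944

5632.7944 $/yr


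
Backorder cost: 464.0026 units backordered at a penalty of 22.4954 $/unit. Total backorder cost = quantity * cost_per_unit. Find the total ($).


Total = 464.0026 * 22.4954 = 10437.9241

10437.9241 $


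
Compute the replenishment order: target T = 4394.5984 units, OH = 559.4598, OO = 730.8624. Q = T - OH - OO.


Inventory position = OH + OO = 559.4598 + 730.8624 = 1290.3222
Q = 4394.5984 - 1290.3222 = 3104.2762

3104.2762 units


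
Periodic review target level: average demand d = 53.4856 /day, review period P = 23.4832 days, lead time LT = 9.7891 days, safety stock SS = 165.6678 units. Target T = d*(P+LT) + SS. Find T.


P + LT = 33.2723
d*(P+LT) = 53.4856 * 33.2723 = 1779.5889
T = 1779.5889 + 165.6678 = 1945.2567

1945.2567 units


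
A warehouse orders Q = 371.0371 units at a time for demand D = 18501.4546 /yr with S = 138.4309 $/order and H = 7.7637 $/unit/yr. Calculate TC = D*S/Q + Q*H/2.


Ordering cost = D*S/Q = 6902.7410
Holding cost = Q*H/2 = 1440.3104
TC = 6902.7410 + 1440.3104 = 8343.0514

8343.0514 $/yr


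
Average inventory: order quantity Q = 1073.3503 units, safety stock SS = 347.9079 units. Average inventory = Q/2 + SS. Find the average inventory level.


Q/2 = 536.6752
Avg = 536.6752 + 347.9079 = 884.5830

884.5830 units


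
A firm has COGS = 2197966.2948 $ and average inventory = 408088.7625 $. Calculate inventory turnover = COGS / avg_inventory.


Turnover = 2197966.2948 / 408088.7625 = 5.3860

5.3860


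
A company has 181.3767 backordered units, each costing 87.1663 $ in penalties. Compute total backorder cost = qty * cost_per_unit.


Total = 181.3767 * 87.1663 = 15809.9358

15809.9358 $


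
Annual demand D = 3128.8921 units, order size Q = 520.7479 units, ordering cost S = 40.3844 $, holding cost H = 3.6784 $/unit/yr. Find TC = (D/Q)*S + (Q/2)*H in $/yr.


Ordering cost = D*S/Q = 242.6480
Holding cost = Q*H/2 = 957.7595
TC = 242.6480 + 957.7595 = 1200.4075

1200.4075 $/yr


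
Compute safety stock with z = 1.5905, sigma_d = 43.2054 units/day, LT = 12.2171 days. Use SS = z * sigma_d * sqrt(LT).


sqrt(LT) = sqrt(12.2171) = 3.4953
SS = 1.5905 * 43.2054 * 3.4953 = 240.1905

240.1905 units


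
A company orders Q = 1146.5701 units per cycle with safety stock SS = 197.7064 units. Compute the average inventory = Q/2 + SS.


Q/2 = 573.2850
Avg = 573.2850 + 197.7064 = 770.9914

770.9914 units


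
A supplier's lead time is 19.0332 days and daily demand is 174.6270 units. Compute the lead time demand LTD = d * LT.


LTD = 174.6270 * 19.0332 = 3323.7106

3323.7106 units


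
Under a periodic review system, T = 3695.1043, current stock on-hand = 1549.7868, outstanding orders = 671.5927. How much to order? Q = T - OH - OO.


Inventory position = OH + OO = 1549.7868 + 671.5927 = 2221.3795
Q = 3695.1043 - 2221.3795 = 1473.7248

1473.7248 units


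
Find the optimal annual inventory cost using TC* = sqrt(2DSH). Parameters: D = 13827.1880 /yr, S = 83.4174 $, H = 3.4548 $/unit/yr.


2*D*S*H = 7969726.6082
TC* = sqrt(7969726.6082) = 2823.0704

2823.0704 $/yr


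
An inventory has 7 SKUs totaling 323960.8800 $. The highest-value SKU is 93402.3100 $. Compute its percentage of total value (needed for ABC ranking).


Top item = 93402.3100
Total = 323960.8800
Percentage = 93402.3100 / 323960.8800 * 100 = 28.8314

28.8314%


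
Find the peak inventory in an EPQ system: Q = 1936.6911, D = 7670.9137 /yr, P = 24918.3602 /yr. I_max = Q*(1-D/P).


D/P = 0.3078
1 - D/P = 0.6922
I_max = 1936.6911 * 0.6922 = 1340.4966

1340.4966 units


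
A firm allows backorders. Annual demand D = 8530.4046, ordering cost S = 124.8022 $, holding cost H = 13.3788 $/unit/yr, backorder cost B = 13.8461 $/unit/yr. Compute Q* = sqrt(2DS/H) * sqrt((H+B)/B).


sqrt(2DS/H) = 398.9352
sqrt((H+B)/B) = 1.4022
Q* = 398.9352 * 1.4022 = 559.3991

559.3991 units


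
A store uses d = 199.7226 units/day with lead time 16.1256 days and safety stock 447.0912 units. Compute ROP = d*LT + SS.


d*LT = 199.7226 * 16.1256 = 3220.6468
ROP = 3220.6468 + 447.0912 = 3667.7380

3667.7380 units


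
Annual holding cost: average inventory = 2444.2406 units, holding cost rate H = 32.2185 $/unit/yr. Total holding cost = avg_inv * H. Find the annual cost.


Cost = 2444.2406 * 32.2185 = 78749.7658

78749.7658 $/yr


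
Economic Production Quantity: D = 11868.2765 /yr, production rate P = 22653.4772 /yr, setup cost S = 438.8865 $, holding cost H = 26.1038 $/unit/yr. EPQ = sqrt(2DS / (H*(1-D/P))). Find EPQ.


1 - D/P = 1 - 0.5239 = 0.4761
H*(1-D/P) = 12.4279
2DS = 10417652.6682
EPQ = sqrt(838248.4956) = 915.5591

915.5591 units


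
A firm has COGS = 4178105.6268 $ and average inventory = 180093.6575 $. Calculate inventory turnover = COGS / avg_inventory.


Turnover = 4178105.6268 / 180093.6575 = 23.1996

23.1996


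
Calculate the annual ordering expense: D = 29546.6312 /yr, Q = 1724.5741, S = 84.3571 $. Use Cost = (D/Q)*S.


Number of orders = D/Q = 17.1327
Cost = 17.1327 * 84.3571 = 1445.2659

1445.2659 $/yr
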